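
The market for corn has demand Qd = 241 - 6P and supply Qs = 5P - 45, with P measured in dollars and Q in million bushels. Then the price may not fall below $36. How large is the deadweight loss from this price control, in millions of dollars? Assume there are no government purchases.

Setting quantity demanded equal to quantity supplied, 241 - 6P = 5P - 45, gives P* = 26 and Q* = 85.
Since 36 > 26, the floor is binding.
At P = 36: Qd = 241 - 6·36 = 25 and Qs = 5·36 - 45 = 135.
Quantity traded falls to 25. At Q = 25 the demand price is (241 - 25)/6 = 36 and the supply price is (45 + 25)/5 = 14.
Deadweight loss = ½ · (36 - 14) · (85 - 25) = ½ · 22 · 60 = 660.

660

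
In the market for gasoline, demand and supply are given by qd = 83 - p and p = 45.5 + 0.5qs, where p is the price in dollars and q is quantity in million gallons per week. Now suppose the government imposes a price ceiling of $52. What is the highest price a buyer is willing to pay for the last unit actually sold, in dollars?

70

Rearranging supply gives qs = 2p - 91. Equilibrium: 83 - p = 2p - 91, so 174 = 3p and p* = 58, q* = 25.
Since 52 < 58, the ceiling is binding.
At p = 52: qd = 83 - 52 = 31 and qs = 2·52 - 91 = 13.
Only 13 units reach the market. On the demand curve, the marginal buyer's willingness to pay at q = 13 is (83 - 13) = 70.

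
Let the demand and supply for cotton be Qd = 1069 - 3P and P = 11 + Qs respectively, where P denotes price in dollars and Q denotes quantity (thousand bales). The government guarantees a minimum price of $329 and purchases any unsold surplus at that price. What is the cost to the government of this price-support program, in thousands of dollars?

77644

Rearranging supply gives Qs = P - 11. Setting quantity demanded equal to quantity supplied, 1069 - 3P = P - 11, gives P* = 270 and Q* = 259.
The floor of 329 is above the equilibrium price 270, so it binds.
At P = 329: Qd = 1069 - 3·329 = 82 and Qs = 329 - 11 = 318.
Surplus = Qs - Qd = 236.
Government expenditure = surplus × support price = 236 × 329 = 77644.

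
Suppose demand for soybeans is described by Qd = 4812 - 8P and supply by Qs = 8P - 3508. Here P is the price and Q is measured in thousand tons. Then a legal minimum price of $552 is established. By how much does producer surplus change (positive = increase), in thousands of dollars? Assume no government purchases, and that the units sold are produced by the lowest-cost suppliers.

Without the control the market clears where 4812 - 8P = 8P - 3508, i.e. P* = 520 and Q* = 652.
The floor of 552 is above the equilibrium price 520, so it binds.
At P = 552: Qd = 4812 - 8·552 = 396 and Qs = 8·552 - 3508 = 908.
Producer surplus without the control is ½ · (520 - 438.5) · 652 = 26569.
With the floor, 396 units are sold at 552. The supply price at Q = 396 is 488, so PS = ½ · [(552 - 438.5) + (552 - 488)] · 396 = 35145.
Change in producer surplus = 35145 - 26569 = 8576.

8576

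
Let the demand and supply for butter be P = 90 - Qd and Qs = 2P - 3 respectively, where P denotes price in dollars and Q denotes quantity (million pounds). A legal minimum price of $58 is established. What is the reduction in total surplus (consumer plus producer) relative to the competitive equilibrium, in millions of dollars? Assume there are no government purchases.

Rearranging demand gives Qd = 90 - P. In a free market, 90 - P = 2P - 3 gives the equilibrium P* = 31, Q* = 59.
The floor of 58 is above the equilibrium price 31, so it binds.
At P = 58: Qd = 90 - 58 = 32 and Qs = 2·58 - 3 = 113.
Quantity traded falls to 32. At Q = 32 the demand price is 90 - 32 = 58 and the supply price is (3 + 32)/2 = 17.5.
Deadweight loss = ½ · (58 - 17.5) · (59 - 32) = ½ · 40.5 · 27 = 546.75.

546.75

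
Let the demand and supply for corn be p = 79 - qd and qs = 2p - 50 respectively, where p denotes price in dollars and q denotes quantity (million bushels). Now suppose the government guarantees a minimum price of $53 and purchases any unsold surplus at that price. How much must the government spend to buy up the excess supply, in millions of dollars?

Rearranging demand gives qd = 79 - p. Equilibrium: 79 - p = 2p - 50, so 129 = 3p and p* = 43, q* = 36.
The floor of 53 is above the equilibrium price 43, so it binds.
At p = 53: qd = 79 - 53 = 26 and qs = 2·53 - 50 = 56.
Surplus = qs - qd = 30.
Government expenditure = surplus × support price = 30 × 53 = 1590.

1590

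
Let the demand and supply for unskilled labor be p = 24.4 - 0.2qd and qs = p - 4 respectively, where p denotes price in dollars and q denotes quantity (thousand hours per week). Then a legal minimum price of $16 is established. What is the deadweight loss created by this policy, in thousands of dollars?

0

Rearranging demand gives qd = 122 - 5p. In a free market, 122 - 5p = p - 4 gives the equilibrium p* = 21, q* = 17.
Since 16 is below p* = 21, the floor does not bind and the free-market outcome prevails.
Since the control does not bind, no trades are prevented and deadweight loss is zero.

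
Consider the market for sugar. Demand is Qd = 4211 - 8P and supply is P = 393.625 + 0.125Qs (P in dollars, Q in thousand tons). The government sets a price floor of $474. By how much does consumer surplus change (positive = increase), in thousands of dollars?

Rearranging supply gives Qs = 8P - 3149. Equilibrium: 4211 - 8P = 8P - 3149, so 7360 = 16P and P* = 460, Q* = 531.
Since 474 > 460, the floor is binding.
At P = 474: Qd = 4211 - 8·474 = 419 and Qs = 8·474 - 3149 = 643.
Consumer surplus without the control is ½ · (526.375 - 460) · 531 = 17622.5625.
With the floor, consumers buy 419 units at 474, so CS = ½ · (526.375 - 474) · 419 = 10972.5625.
Change in consumer surplus = 10972.5625 - 17622.5625 = -6650.

-6650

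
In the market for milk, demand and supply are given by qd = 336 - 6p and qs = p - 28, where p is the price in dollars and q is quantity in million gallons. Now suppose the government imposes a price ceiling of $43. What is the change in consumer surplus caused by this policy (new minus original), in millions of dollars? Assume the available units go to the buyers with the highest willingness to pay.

128.25

Setting quantity demanded equal to quantity supplied, 336 - 6p = p - 28, gives p* = 52 and q* = 24.
Since 43 < 52, the ceiling is binding.
At p = 43: qd = 336 - 6·43 = 78 and qs = 43 - 28 = 15.
Consumer surplus without the control is ½ · (56 - 52) · 24 = 48.
With the ceiling, 15 units are sold at 43 (assume they go to the highest-value buyers). The demand price at q = 15 is 53.5, so CS = ½ · [(56 - 43) + (53.5 - 43)] · 15 = 176.25.
Change in consumer surplus = 176.25 - 48 = 128.25.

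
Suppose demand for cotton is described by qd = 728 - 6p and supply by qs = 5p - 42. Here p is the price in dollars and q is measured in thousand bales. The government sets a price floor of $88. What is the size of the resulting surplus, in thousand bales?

198

Equilibrium: 728 - 6p = 5p - 42, so 770 = 11p and p* = 70, q* = 308.
Since 88 > 70, the floor is binding.
At p = 88: qd = 728 - 6·88 = 200 and qs = 5·88 - 42 = 398.
Surplus = qs - qd = 398 - 200 = 198.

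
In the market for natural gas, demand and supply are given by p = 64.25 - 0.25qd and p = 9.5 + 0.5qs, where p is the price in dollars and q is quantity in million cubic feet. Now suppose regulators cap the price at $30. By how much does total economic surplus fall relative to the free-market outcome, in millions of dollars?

384

Rearranging demand gives qd = 257 - 4p; rearranging supply gives qs = 2p - 19. In a free market, 257 - 4p = 2p - 19 gives the equilibrium p* = 46, q* = 73.
Since 30 < 46, the ceiling is binding.
At p = 30: qd = 257 - 4·30 = 137 and qs = 2·30 - 19 = 41.
Quantity traded falls to 41. At q = 41 the demand price is (257 - 41)/4 = 54 and the supply price is (19 + 41)/2 = 30.
Deadweight loss = ½ · (54 - 30) · (73 - 41) = ½ · 24 · 32 = 384.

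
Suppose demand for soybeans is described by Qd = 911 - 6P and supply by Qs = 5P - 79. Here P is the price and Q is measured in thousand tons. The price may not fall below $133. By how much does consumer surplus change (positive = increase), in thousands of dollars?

-10406

Without the control the market clears where 911 - 6P = 5P - 79, i.e. P* = 90 and Q* = 371.
Since 133 > 90, the floor is binding.
At P = 133: Qd = 911 - 6·133 = 113 and Qs = 5·133 - 79 = 586.
Consumer surplus without the control is ½ · (911/6 - 90) · 371 = 137641/12.
With the floor, consumers buy 113 units at 133, so CS = ½ · (911/6 - 133) · 113 = 12769/12.
Change in consumer surplus = 12769/12 - 137641/12 = -10406.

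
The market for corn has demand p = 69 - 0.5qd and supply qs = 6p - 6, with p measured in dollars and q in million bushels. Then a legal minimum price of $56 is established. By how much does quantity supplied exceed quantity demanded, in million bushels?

Rearranging demand gives qd = 138 - 2p. Setting quantity demanded equal to quantity supplied, 138 - 2p = 6p - 6, gives p* = 18 and q* = 102.
Because the floor (56) lies above the market-clearing price, it is binding.
At p = 56: qd = 138 - 2·56 = 26 and qs = 6·56 - 6 = 330.
Surplus = qs - qd = 330 - 26 = 304.

304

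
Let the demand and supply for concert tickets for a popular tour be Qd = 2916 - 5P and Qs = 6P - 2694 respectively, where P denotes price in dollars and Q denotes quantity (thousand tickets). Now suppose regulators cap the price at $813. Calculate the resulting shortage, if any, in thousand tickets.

0

Without the control the market clears where 2916 - 5P = 6P - 2694, i.e. P* = 510 and Q* = 366.
The ceiling of 813 is above the equilibrium price 510, so it is not binding; the market clears at P* = 510, Q* = 366.
Since the control does not bind, there is no shortage.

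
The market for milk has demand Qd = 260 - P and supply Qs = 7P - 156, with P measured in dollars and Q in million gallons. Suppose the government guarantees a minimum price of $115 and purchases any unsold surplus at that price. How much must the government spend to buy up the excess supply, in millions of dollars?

Equilibrium: 260 - P = 7P - 156, so 416 = 8P and P* = 52, Q* = 208.
The floor of 115 is above the equilibrium price 52, so it binds.
At P = 115: Qd = 260 - 115 = 145 and Qs = 7·115 - 156 = 649.
Surplus = Qs - Qd = 504.
Government expenditure = surplus × support price = 504 × 115 = 57960.

57960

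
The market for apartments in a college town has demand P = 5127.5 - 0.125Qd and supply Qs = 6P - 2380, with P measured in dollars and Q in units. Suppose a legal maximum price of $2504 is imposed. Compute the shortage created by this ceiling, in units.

8344

Rearranging demand gives Qd = 41020 - 8P. Equilibrium: 41020 - 8P = 6P - 2380, so 43400 = 14P and P* = 3100, Q* = 16220.
Since 2504 < 3100, the ceiling is binding.
At P = 2504: Qd = 41020 - 8·2504 = 20988 and Qs = 6·2504 - 2380 = 12644.
Shortage = Qd - Qs = 20988 - 12644 = 8344.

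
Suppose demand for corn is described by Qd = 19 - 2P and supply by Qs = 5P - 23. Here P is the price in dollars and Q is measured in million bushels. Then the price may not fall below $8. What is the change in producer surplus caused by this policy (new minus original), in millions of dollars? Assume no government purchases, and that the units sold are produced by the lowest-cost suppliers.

4.4

Setting quantity demanded equal to quantity supplied, 19 - 2P = 5P - 23, gives P* = 6 and Q* = 7.
The floor of 8 is above the equilibrium price 6, so it binds.
At P = 8: Qd = 19 - 2·8 = 3 and Qs = 5·8 - 23 = 17.
Producer surplus without the control is ½ · (6 - 4.6) · 7 = 4.9.
With the floor, 3 units are sold at 8. The supply price at Q = 3 is 5.2, so PS = ½ · [(8 - 4.6) + (8 - 5.2)] · 3 = 9.3.
Change in producer surplus = 9.3 - 4.9 = 4.4.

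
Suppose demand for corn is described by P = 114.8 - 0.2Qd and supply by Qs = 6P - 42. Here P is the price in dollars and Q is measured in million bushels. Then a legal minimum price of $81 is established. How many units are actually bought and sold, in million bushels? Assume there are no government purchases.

Rearranging demand gives Qd = 574 - 5P. Setting quantity demanded equal to quantity supplied, 574 - 5P = 6P - 42, gives P* = 56 and Q* = 294.
Since 81 > 56, the floor is binding.
At P = 81: Qd = 574 - 5·81 = 169 and Qs = 6·81 - 42 = 444.
The quantity actually transacted is the short side, demand: 169.

169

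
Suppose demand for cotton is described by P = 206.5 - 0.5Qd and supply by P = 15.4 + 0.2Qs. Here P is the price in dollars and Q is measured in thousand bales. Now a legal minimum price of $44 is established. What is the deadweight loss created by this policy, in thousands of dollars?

0

Rearranging demand gives Qd = 413 - 2P; rearranging supply gives Qs = 5P - 77. Without the control the market clears where 413 - 2P = 5P - 77, i.e. P* = 70 and Q* = 273.
The floor of 44 is below the equilibrium price 70, so it is not binding; the market clears at P* = 70, Q* = 273.
Since the control does not bind, no trades are prevented and deadweight loss is zero.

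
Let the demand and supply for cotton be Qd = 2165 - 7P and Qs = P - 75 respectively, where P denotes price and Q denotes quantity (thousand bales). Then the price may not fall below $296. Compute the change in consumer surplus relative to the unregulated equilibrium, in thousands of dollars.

Without the control the market clears where 2165 - 7P = P - 75, i.e. P* = 280 and Q* = 205.
The floor of 296 is above the equilibrium price 280, so it binds.
At P = 296: Qd = 2165 - 7·296 = 93 and Qs = 296 - 75 = 221.
Consumer surplus without the control is ½ · (2165/7 - 280) · 205 = 42025/14.
With the floor, consumers buy 93 units at 296, so CS = ½ · (2165/7 - 296) · 93 = 8649/14.
Change in consumer surplus = 8649/14 - 42025/14 = -2384.

-2384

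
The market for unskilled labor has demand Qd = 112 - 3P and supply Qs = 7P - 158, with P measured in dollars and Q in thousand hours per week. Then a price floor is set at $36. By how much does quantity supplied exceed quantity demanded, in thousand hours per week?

90

Setting quantity demanded equal to quantity supplied, 112 - 3P = 7P - 158, gives P* = 27 and Q* = 31.
The floor of 36 is above the equilibrium price 27, so it binds.
At P = 36: Qd = 112 - 3·36 = 4 and Qs = 7·36 - 158 = 94.
Surplus = Qs - Qd = 94 - 4 = 90.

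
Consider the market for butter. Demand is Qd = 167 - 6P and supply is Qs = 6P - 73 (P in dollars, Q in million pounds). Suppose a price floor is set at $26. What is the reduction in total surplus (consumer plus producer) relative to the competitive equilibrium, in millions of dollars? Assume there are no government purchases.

In a free market, 167 - 6P = 6P - 73 gives the equilibrium P* = 20, Q* = 47.
The floor of 26 is above the equilibrium price 20, so it binds.
At P = 26: Qd = 167 - 6·26 = 11 and Qs = 6·26 - 73 = 83.
Quantity traded falls to 11. At Q = 11 the demand price is (167 - 11)/6 = 26 and the supply price is (73 + 11)/6 = 14.
Deadweight loss = ½ · (26 - 14) · (47 - 11) = ½ · 12 · 36 = 216.

216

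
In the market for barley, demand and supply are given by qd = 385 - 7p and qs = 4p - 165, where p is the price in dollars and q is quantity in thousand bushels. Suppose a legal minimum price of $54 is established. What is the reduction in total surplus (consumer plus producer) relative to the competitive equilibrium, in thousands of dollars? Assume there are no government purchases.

Equilibrium: 385 - 7p = 4p - 165, so 550 = 11p and p* = 50, q* = 35.
Because the floor (54) lies above the market-clearing price, it is binding.
At p = 54: qd = 385 - 7·54 = 7 and qs = 4·54 - 165 = 51.
Quantity traded falls to 7. At q = 7 the demand price is (385 - 7)/7 = 54 and the supply price is (165 + 7)/4 = 43.
Deadweight loss = ½ · (54 - 43) · (35 - 7) = ½ · 11 · 28 = 154.

154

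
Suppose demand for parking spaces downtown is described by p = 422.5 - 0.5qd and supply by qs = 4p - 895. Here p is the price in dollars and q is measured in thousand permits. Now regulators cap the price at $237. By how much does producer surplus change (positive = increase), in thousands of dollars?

Rearranging demand gives qd = 845 - 2p. In a free market, 845 - 2p = 4p - 895 gives the equilibrium p* = 290, q* = 265.
Because the ceiling (237) lies below the market-clearing price, it is binding.
At p = 237: qd = 845 - 2·237 = 371 and qs = 4·237 - 895 = 53.
Producer surplus without the control is ½ · (290 - 223.75) · 265 = 8778.125.
With the ceiling, producers sell 53 units at 237, so PS = ½ · (237 - 223.75) · 53 = 351.125.
Change in producer surplus = 351.125 - 8778.125 = -8427.

-8427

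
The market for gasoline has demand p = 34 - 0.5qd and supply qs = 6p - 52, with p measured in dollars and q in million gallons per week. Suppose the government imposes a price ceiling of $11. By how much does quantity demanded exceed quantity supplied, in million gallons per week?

32

Rearranging demand gives qd = 68 - 2p. In a free market, 68 - 2p = 6p - 52 gives the equilibrium p* = 15, q* = 38.
Because the ceiling (11) lies below the market-clearing price, it is binding.
At p = 11: qd = 68 - 2·11 = 46 and qs = 6·11 - 52 = 14.
Shortage = qd - qs = 46 - 14 = 32.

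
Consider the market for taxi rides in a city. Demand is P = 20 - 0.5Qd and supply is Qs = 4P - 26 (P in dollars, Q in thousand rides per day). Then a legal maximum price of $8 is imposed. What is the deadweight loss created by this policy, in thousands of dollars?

Rearranging demand gives Qd = 40 - 2P. Setting quantity demanded equal to quantity supplied, 40 - 2P = 4P - 26, gives P* = 11 and Q* = 18.
Because the ceiling (8) lies below the market-clearing price, it is binding.
At P = 8: Qd = 40 - 2·8 = 24 and Qs = 4·8 - 26 = 6.
Quantity traded falls to 6. At Q = 6 the demand price is (40 - 6)/2 = 17 and the supply price is (26 + 6)/4 = 8.
Deadweight loss = ½ · (17 - 8) · (18 - 6) = ½ · 9 · 12 = 54.

54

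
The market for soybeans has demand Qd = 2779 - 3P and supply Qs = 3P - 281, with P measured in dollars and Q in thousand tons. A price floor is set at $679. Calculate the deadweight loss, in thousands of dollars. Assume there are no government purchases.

Without the control the market clears where 2779 - 3P = 3P - 281, i.e. P* = 510 and Q* = 1249.
Because the floor (679) lies above the market-clearing price, it is binding.
At P = 679: Qd = 2779 - 3·679 = 742 and Qs = 3·679 - 281 = 1756.
Quantity traded falls to 742. At Q = 742 the demand price is (2779 - 742)/3 = 679 and the supply price is (281 + 742)/3 = 341.
Deadweight loss = ½ · (679 - 341) · (1249 - 742) = ½ · 338 · 507 = 85683.

85683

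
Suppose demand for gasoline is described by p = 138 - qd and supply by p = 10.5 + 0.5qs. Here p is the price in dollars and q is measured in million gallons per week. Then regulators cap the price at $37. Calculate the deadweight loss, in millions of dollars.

768

Rearranging demand gives qd = 138 - p; rearranging supply gives qs = 2p - 21. Without the control the market clears where 138 - p = 2p - 21, i.e. p* = 53 and q* = 85.
The ceiling of 37 is below the equilibrium price 53, so it binds.
At p = 37: qd = 138 - 37 = 101 and qs = 2·37 - 21 = 53.
Quantity traded falls to 53. At q = 53 the demand price is 138 - 53 = 85 and the supply price is (21 + 53)/2 = 37.
Deadweight loss = ½ · (85 - 37) · (85 - 53) = ½ · 48 · 32 = 768.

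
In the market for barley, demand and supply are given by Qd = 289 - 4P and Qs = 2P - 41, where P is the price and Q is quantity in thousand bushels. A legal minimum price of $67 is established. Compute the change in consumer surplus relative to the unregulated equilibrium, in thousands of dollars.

-540

In a free market, 289 - 4P = 2P - 41 gives the equilibrium P* = 55, Q* = 69.
Because the floor (67) lies above the market-clearing price, it is binding.
At P = 67: Qd = 289 - 4·67 = 21 and Qs = 2·67 - 41 = 93.
Consumer surplus without the control is ½ · (72.25 - 55) · 69 = 595.125.
With the floor, consumers buy 21 units at 67, so CS = ½ · (72.25 - 67) · 21 = 55.125.
Change in consumer surplus = 55.125 - 595.125 = -540.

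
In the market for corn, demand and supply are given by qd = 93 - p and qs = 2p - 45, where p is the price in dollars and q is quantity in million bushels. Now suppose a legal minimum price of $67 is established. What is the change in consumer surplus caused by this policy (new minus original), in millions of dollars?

-766.5

Setting quantity demanded equal to quantity supplied, 93 - p = 2p - 45, gives p* = 46 and q* = 47.
Since 67 > 46, the floor is binding.
At p = 67: qd = 93 - 67 = 26 and qs = 2·67 - 45 = 89.
Consumer surplus without the control is ½ · (93 - 46) · 47 = 1104.5.
With the floor, consumers buy 26 units at 67, so CS = ½ · (93 - 67) · 26 = 338.
Change in consumer surplus = 338 - 1104.5 = -766.5.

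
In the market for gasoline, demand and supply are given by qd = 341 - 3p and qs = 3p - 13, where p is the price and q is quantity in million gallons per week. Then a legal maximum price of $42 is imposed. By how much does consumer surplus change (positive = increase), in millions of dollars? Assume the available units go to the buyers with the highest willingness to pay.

Without the control the market clears where 341 - 3p = 3p - 13, i.e. p* = 59 and q* = 164.
Because the ceiling (42) lies below the market-clearing price, it is binding.
At p = 42: qd = 341 - 3·42 = 215 and qs = 3·42 - 13 = 113.
Consumer surplus without the control is ½ · (341/3 - 59) · 164 = 13448/3.
With the ceiling, 113 units are sold at 42 (assume they go to the highest-value buyers). The demand price at q = 113 is 76, so CS = ½ · [(341/3 - 42) + (76 - 42)] · 113 = 35821/6.
Change in consumer surplus = 35821/6 - 13448/3 = 1487.5.

1487.5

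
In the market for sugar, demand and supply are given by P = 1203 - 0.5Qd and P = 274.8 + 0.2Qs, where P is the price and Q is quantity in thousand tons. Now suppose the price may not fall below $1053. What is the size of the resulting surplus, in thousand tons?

3591

Rearranging demand gives Qd = 2406 - 2P; rearranging supply gives Qs = 5P - 1374. Setting quantity demanded equal to quantity supplied, 2406 - 2P = 5P - 1374, gives P* = 540 and Q* = 1326.
Since 1053 > 540, the floor is binding.
At P = 1053: Qd = 2406 - 2·1053 = 300 and Qs = 5·1053 - 1374 = 3891.
Surplus = Qs - Qd = 3891 - 300 = 3591.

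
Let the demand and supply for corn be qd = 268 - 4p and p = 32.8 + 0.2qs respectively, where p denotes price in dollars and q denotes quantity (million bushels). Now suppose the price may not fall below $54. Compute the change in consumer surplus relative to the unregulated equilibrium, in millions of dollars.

Rearranging supply gives qs = 5p - 164. Without the control the market clears where 268 - 4p = 5p - 164, i.e. p* = 48 and q* = 76.
Because the floor (54) lies above the market-clearing price, it is binding.
At p = 54: qd = 268 - 4·54 = 52 and qs = 5·54 - 164 = 106.
Consumer surplus without the control is ½ · (67 - 48) · 76 = 722.
With the floor, consumers buy 52 units at 54, so CS = ½ · (67 - 54) · 52 = 338.
Change in consumer surplus = 338 - 722 = -384.

-384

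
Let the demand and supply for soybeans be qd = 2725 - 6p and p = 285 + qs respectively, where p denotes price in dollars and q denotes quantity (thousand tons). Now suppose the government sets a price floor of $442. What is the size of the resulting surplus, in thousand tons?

Rearranging supply gives qs = p - 285. Equilibrium: 2725 - 6p = p - 285, so 3010 = 7p and p* = 430, q* = 145.
The floor of 442 is above the equilibrium price 430, so it binds.
At p = 442: qd = 2725 - 6·442 = 73 and qs = 442 - 285 = 157.
Surplus = qs - qd = 157 - 73 = 84.

84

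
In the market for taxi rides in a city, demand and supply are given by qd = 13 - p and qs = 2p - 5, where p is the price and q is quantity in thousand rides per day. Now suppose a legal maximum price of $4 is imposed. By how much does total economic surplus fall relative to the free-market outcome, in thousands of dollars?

Equilibrium: 13 - p = 2p - 5, so 18 = 3p and p* = 6, q* = 7.
Since 4 < 6, the ceiling is binding.
At p = 4: qd = 13 - 4 = 9 and qs = 2·4 - 5 = 3.
Quantity traded falls to 3. At q = 3 the demand price is 13 - 3 = 10 and the supply price is (5 + 3)/2 = 4.
Deadweight loss = ½ · (10 - 4) · (7 - 3) = ½ · 6 · 4 = 12.

12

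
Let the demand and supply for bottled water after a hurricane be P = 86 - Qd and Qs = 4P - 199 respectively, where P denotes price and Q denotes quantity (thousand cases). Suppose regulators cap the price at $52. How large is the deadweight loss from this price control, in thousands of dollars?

250

Rearranging demand gives Qd = 86 - P. Setting quantity demanded equal to quantity supplied, 86 - P = 4P - 199, gives P* = 57 and Q* = 29.
Because the ceiling (52) lies below the market-clearing price, it is binding.
At P = 52: Qd = 86 - 52 = 34 and Qs = 4·52 - 199 = 9.
Quantity traded falls to 9. At Q = 9 the demand price is 86 - 9 = 77 and the supply price is (199 + 9)/4 = 52.
Deadweight loss = ½ · (77 - 52) · (29 - 9) = ½ · 25 · 20 = 250.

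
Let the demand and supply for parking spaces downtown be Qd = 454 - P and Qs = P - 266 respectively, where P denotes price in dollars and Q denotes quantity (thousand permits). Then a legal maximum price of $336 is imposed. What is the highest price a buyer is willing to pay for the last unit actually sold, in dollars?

384

Equilibrium: 454 - P = P - 266, so 720 = 2P and P* = 360, Q* = 94.
Because the ceiling (336) lies below the market-clearing price, it is binding.
At P = 336: Qd = 454 - 336 = 118 and Qs = 336 - 266 = 70.
Only 70 units reach the market. On the demand curve, the marginal buyer's willingness to pay at Q = 70 is (454 - 70) = 384.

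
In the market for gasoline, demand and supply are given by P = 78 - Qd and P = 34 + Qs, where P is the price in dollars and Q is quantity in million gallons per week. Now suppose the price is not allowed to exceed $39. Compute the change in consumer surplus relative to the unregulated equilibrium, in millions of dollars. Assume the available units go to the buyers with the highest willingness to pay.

Rearranging demand gives Qd = 78 - P; rearranging supply gives Qs = P - 34. Without the control the market clears where 78 - P = P - 34, i.e. P* = 56 and Q* = 22.
Because the ceiling (39) lies below the market-clearing price, it is binding.
At P = 39: Qd = 78 - 39 = 39 and Qs = 39 - 34 = 5.
Consumer surplus without the control is ½ · (78 - 56) · 22 = 242.
With the ceiling, 5 units are sold at 39 (assume they go to the highest-value buyers). The demand price at Q = 5 is 73, so CS = ½ · [(78 - 39) + (73 - 39)] · 5 = 182.5.
Change in consumer surplus = 182.5 - 242 = -59.5.

-59.5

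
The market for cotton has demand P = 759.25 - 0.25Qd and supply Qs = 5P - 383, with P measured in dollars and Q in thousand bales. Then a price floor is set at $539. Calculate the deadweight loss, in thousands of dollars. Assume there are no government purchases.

91011.6

Rearranging demand gives Qd = 3037 - 4P. Without the control the market clears where 3037 - 4P = 5P - 383, i.e. P* = 380 and Q* = 1517.
Since 539 > 380, the floor is binding.
At P = 539: Qd = 3037 - 4·539 = 881 and Qs = 5·539 - 383 = 2312.
Quantity traded falls to 881. At Q = 881 the demand price is (3037 - 881)/4 = 539 and the supply price is (383 + 881)/5 = 252.8.
Deadweight loss = ½ · (539 - 252.8) · (1517 - 881) = ½ · 286.2 · 636 = 91011.6.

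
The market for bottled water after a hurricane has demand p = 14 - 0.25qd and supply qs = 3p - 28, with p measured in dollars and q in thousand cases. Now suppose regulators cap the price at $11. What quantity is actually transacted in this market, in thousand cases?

Rearranging demand gives qd = 56 - 4p. Setting quantity demanded equal to quantity supplied, 56 - 4p = 3p - 28, gives p* = 12 and q* = 8.
Because the ceiling (11) lies below the market-clearing price, it is binding.
At p = 11: qd = 56 - 4·11 = 12 and qs = 3·11 - 28 = 5.
The quantity actually transacted is the short side, supply: 5.

5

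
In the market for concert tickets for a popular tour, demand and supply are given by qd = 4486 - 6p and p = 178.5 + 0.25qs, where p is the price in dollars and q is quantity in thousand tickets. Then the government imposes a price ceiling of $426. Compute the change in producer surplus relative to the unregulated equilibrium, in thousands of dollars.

-110732

Rearranging supply gives qs = 4p - 714. Equilibrium: 4486 - 6p = 4p - 714, so 5200 = 10p and p* = 520, q* = 1366.
The ceiling of 426 is below the equilibrium price 520, so it binds.
At p = 426: qd = 4486 - 6·426 = 1930 and qs = 4·426 - 714 = 990.
Producer surplus without the control is ½ · (520 - 178.5) · 1366 = 233244.5.
With the ceiling, producers sell 990 units at 426, so PS = ½ · (426 - 178.5) · 990 = 122512.5.
Change in producer surplus = 122512.5 - 233244.5 = -110732.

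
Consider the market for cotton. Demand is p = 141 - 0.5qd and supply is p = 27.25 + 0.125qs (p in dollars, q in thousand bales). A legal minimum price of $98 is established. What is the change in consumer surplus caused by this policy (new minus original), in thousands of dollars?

-6432

Rearranging demand gives qd = 282 - 2p; rearranging supply gives qs = 8p - 218. Equilibrium: 282 - 2p = 8p - 218, so 500 = 10p and p* = 50, q* = 182.
Because the floor (98) lies above the market-clearing price, it is binding.
At p = 98: qd = 282 - 2·98 = 86 and qs = 8·98 - 218 = 566.
Consumer surplus without the control is ½ · (141 - 50) · 182 = 8281.
With the floor, consumers buy 86 units at 98, so CS = ½ · (141 - 98) · 86 = 1849.
Change in consumer surplus = 1849 - 8281 = -6432.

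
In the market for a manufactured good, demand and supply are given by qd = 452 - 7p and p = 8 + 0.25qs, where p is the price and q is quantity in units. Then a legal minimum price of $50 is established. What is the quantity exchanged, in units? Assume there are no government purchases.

Rearranging supply gives qs = 4p - 32. Without the control the market clears where 452 - 7p = 4p - 32, i.e. p* = 44 and q* = 144.
Since 50 > 44, the floor is binding.
At p = 50: qd = 452 - 7·50 = 102 and qs = 4·50 - 32 = 168.
The quantity actually transacted is the short side, demand: 102.

102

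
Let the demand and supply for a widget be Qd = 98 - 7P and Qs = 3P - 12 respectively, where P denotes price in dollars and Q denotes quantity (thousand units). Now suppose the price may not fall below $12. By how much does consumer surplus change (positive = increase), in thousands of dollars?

-17.5

Without the control the market clears where 98 - 7P = 3P - 12, i.e. P* = 11 and Q* = 21.
Because the floor (12) lies above the market-clearing price, it is binding.
At P = 12: Qd = 98 - 7·12 = 14 and Qs = 3·12 - 12 = 24.
Consumer surplus without the control is ½ · (14 - 11) · 21 = 31.5.
With the floor, consumers buy 14 units at 12, so CS = ½ · (14 - 12) · 14 = 14.
Change in consumer surplus = 14 - 31.5 = -17.5.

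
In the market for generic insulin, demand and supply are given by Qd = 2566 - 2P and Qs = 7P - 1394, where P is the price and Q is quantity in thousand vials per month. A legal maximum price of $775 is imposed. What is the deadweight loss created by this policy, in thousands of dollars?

0

Without the control the market clears where 2566 - 2P = 7P - 1394, i.e. P* = 440 and Q* = 1686.
The ceiling of 775 is above the equilibrium price 440, so it is not binding; the market clears at P* = 440, Q* = 1686.
Since the control does not bind, no trades are prevented and deadweight loss is zero.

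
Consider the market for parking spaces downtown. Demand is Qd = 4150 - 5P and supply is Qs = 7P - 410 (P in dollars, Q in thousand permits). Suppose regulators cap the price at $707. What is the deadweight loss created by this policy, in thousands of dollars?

0

Equilibrium: 4150 - 5P = 7P - 410, so 4560 = 12P and P* = 380, Q* = 2250.
The ceiling of 707 is above the equilibrium price 380, so it is not binding; the market clears at P* = 380, Q* = 2250.
Since the control does not bind, no trades are prevented and deadweight loss is zero.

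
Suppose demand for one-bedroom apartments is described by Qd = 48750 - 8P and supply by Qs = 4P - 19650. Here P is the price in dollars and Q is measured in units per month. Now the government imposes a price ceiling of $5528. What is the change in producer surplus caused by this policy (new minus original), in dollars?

-482632

Equilibrium: 48750 - 8P = 4P - 19650, so 68400 = 12P and P* = 5700, Q* = 3150.
Because the ceiling (5528) lies below the market-clearing price, it is binding.
At P = 5528: Qd = 48750 - 8·5528 = 4526 and Qs = 4·5528 - 19650 = 2462.
Producer surplus without the control is ½ · (5700 - 4912.5) · 3150 = 1240312.5.
With the ceiling, producers sell 2462 units at 5528, so PS = ½ · (5528 - 4912.5) · 2462 = 757680.5.
Change in producer surplus = 757680.5 - 1240312.5 = -482632.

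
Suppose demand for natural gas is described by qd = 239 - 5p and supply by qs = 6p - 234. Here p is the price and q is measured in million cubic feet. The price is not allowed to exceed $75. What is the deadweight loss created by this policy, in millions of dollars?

Equilibrium: 239 - 5p = 6p - 234, so 473 = 11p and p* = 43, q* = 24.
The ceiling of 75 is above the equilibrium price 43, so it is not binding; the market clears at p* = 43, q* = 24.
Since the control does not bind, no trades are prevented and deadweight loss is zero.

0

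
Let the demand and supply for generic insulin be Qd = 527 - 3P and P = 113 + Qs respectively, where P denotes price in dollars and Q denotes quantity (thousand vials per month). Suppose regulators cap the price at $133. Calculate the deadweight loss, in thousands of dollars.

486

Rearranging supply gives Qs = P - 113. Equilibrium: 527 - 3P = P - 113, so 640 = 4P and P* = 160, Q* = 47.
Because the ceiling (133) lies below the market-clearing price, it is binding.
At P = 133: Qd = 527 - 3·133 = 128 and Qs = 133 - 113 = 20.
Quantity traded falls to 20. At Q = 20 the demand price is (527 - 20)/3 = 169 and the supply price is 113 + 20 = 133.
Deadweight loss = ½ · (169 - 133) · (47 - 20) = ½ · 36 · 27 = 486.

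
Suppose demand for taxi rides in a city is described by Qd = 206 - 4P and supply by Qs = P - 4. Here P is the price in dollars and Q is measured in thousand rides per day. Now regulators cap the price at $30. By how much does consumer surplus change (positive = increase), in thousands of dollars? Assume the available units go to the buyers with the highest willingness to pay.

Equilibrium: 206 - 4P = P - 4, so 210 = 5P and P* = 42, Q* = 38.
Since 30 < 42, the ceiling is binding.
At P = 30: Qd = 206 - 4·30 = 86 and Qs = 30 - 4 = 26.
Consumer surplus without the control is ½ · (51.5 - 42) · 38 = 180.5.
With the ceiling, 26 units are sold at 30 (assume they go to the highest-value buyers). The demand price at Q = 26 is 45, so CS = ½ · [(51.5 - 30) + (45 - 30)] · 26 = 474.5.
Change in consumer surplus = 474.5 - 180.5 = 294.

294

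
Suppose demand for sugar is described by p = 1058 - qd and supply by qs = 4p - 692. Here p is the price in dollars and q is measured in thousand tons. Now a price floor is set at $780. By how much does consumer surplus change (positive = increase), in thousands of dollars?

Rearranging demand gives qd = 1058 - p. Without the control the market clears where 1058 - p = 4p - 692, i.e. p* = 350 and q* = 708.
Because the floor (780) lies above the market-clearing price, it is binding.
At p = 780: qd = 1058 - 780 = 278 and qs = 4·780 - 692 = 2428.
Consumer surplus without the control is ½ · (1058 - 350) · 708 = 250632.
With the floor, consumers buy 278 units at 780, so CS = ½ · (1058 - 780) · 278 = 38642.
Change in consumer surplus = 38642 - 250632 = -211990.

-211990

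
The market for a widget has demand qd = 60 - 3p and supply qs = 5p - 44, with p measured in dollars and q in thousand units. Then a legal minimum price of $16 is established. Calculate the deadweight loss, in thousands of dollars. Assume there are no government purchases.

21.6

In a free market, 60 - 3p = 5p - 44 gives the equilibrium p* = 13, q* = 21.
Since 16 > 13, the floor is binding.
At p = 16: qd = 60 - 3·16 = 12 and qs = 5·16 - 44 = 36.
Quantity traded falls to 12. At q = 12 the demand price is (60 - 12)/3 = 16 and the supply price is (44 + 12)/5 = 11.2.
Deadweight loss = ½ · (16 - 11.2) · (21 - 12) = ½ · 4.8 · 9 = 21.6.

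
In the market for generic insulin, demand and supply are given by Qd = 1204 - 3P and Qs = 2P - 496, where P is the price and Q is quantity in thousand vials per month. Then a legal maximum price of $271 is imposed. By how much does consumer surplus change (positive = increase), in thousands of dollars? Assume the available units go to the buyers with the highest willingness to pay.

In a free market, 1204 - 3P = 2P - 496 gives the equilibrium P* = 340, Q* = 184.
Since 271 < 340, the ceiling is binding.
At P = 271: Qd = 1204 - 3·271 = 391 and Qs = 2·271 - 496 = 46.
Consumer surplus without the control is ½ · (1204/3 - 340) · 184 = 16928/3.
With the ceiling, 46 units are sold at 271 (assume they go to the highest-value buyers). The demand price at Q = 46 is 386, so CS = ½ · [(1204/3 - 271) + (386 - 271)] · 46 = 16928/3.
Change in consumer surplus = 16928/3 - 16928/3 = 0.

0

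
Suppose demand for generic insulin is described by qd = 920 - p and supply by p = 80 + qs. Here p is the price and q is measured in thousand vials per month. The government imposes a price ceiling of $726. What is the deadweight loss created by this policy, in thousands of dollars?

0

Rearranging supply gives qs = p - 80. Equilibrium: 920 - p = p - 80, so 1000 = 2p and p* = 500, q* = 420.
The ceiling of 726 is above the equilibrium price 500, so it is not binding; the market clears at p* = 500, q* = 420.
Since the control does not bind, no trades are prevented and deadweight loss is zero.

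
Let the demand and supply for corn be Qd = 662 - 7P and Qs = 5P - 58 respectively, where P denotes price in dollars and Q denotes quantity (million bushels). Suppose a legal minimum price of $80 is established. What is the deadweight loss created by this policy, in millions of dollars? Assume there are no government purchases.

3360

Without the control the market clears where 662 - 7P = 5P - 58, i.e. P* = 60 and Q* = 242.
Because the floor (80) lies above the market-clearing price, it is binding.
At P = 80: Qd = 662 - 7·80 = 102 and Qs = 5·80 - 58 = 342.
Quantity traded falls to 102. At Q = 102 the demand price is (662 - 102)/7 = 80 and the supply price is (58 + 102)/5 = 32.
Deadweight loss = ½ · (80 - 32) · (242 - 102) = ½ · 48 · 140 = 3360.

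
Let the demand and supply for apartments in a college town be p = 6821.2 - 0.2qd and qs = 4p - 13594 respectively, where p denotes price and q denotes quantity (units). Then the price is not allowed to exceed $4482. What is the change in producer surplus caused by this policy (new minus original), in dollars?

-4883460

Rearranging demand gives qd = 34106 - 5p. Setting quantity demanded equal to quantity supplied, 34106 - 5p = 4p - 13594, gives p* = 5300 and q* = 7606.
Because the ceiling (4482) lies below the market-clearing price, it is binding.
At p = 4482: qd = 34106 - 5·4482 = 11696 and qs = 4·4482 - 13594 = 4334.
Producer surplus without the control is ½ · (5300 - 3398.5) · 7606 = 7231404.5.
With the ceiling, producers sell 4334 units at 4482, so PS = ½ · (4482 - 3398.5) · 4334 = 2347944.5.
Change in producer surplus = 2347944.5 - 7231404.5 = -4883460.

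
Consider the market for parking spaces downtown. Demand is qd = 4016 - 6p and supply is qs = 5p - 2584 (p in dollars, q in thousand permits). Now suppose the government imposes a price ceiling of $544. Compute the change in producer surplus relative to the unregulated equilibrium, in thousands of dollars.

-15456

Equilibrium: 4016 - 6p = 5p - 2584, so 6600 = 11p and p* = 600, q* = 416.
The ceiling of 544 is below the equilibrium price 600, so it binds.
At p = 544: qd = 4016 - 6·544 = 752 and qs = 5·544 - 2584 = 136.
Producer surplus without the control is ½ · (600 - 516.8) · 416 = 17305.6.
With the ceiling, producers sell 136 units at 544, so PS = ½ · (544 - 516.8) · 136 = 1849.6.
Change in producer surplus = 1849.6 - 17305.6 = -15456.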